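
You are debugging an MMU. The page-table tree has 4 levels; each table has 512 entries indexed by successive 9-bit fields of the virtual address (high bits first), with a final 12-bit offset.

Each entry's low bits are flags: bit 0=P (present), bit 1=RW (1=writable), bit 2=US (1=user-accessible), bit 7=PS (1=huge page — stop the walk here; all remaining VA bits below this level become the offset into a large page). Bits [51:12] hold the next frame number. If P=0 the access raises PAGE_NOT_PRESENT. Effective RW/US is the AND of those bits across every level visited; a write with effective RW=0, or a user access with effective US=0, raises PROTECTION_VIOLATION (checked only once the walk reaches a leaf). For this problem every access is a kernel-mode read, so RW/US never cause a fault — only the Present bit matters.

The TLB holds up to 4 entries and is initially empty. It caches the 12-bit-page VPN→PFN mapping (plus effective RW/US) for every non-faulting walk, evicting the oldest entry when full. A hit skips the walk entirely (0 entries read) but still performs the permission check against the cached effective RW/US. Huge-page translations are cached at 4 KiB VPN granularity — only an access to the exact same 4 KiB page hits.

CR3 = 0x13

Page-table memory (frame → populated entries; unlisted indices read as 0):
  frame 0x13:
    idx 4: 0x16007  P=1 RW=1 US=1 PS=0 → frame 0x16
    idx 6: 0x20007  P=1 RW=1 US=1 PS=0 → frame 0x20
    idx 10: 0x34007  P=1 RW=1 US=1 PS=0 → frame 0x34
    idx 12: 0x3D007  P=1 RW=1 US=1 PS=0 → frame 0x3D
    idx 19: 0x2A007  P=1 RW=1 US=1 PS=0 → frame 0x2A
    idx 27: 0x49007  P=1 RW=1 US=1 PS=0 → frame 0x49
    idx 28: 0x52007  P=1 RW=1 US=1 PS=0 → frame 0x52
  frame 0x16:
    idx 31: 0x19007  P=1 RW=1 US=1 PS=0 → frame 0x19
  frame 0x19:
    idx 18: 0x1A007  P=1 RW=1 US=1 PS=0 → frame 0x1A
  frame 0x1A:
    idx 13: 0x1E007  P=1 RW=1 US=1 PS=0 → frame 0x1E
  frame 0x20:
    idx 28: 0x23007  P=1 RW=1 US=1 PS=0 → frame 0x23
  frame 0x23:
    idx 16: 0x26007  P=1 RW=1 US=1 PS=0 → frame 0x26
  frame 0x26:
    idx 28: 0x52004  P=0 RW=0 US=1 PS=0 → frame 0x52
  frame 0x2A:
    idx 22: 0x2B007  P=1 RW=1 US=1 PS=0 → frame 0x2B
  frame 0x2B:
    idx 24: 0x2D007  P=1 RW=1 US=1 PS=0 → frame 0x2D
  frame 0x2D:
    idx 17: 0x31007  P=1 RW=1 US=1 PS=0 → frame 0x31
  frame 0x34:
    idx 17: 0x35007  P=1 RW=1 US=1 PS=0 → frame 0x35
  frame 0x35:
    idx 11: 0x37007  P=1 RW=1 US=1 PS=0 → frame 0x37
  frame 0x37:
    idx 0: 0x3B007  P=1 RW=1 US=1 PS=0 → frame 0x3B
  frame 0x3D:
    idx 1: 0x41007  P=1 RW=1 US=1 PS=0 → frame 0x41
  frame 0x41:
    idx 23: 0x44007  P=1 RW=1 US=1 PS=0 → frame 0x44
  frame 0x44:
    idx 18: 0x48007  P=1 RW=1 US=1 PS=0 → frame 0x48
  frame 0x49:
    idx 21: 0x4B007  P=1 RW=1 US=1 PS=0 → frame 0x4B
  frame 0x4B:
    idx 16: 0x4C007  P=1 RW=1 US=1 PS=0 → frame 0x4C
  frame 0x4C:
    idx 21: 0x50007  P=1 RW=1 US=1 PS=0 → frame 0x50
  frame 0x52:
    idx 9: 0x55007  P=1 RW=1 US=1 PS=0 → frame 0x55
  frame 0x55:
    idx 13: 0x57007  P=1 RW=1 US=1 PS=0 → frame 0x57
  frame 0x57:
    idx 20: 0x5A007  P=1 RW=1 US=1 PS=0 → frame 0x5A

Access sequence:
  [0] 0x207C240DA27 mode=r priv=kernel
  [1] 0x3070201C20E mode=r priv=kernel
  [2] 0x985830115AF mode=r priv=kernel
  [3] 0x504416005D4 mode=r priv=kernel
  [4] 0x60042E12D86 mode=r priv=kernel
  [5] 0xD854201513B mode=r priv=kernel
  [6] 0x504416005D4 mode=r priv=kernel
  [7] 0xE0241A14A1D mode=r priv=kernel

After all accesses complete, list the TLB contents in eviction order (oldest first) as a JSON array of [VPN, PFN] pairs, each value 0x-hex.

Walk each access:
#0 VA=0x207C240DA27 (r,kernel):
  L0 @0x13[4] → 0x16007  P=1,RW=1,US=1,PS=0
  L1 @0x16[31] → 0x19007  P=1,RW=1,US=1,PS=0
  L2 @0x19[18] → 0x1A007  P=1,RW=1,US=1,PS=0
  L3 @0x1A[13] → 0x1E007  P=1,RW=1,US=1,PS=0
  → PA=0x1EA27  (4 entries read)
#1 VA=0x3070201C20E (r,kernel):
  L0 @0x13[6] → 0x20007  P=1,RW=1,US=1,PS=0
  L1 @0x20[28] → 0x23007  P=1,RW=1,US=1,PS=0
  L2 @0x23[16] → 0x26007  P=1,RW=1,US=1,PS=0
  L3 @0x26[28] → 0x52004  P=0,RW=0,US=1,PS=0
  ⇒ fault: PAGE_NOT_PRESENT  — 4 lookups
#2 VA=0x985830115AF (r,kernel):
  L0 @0x13[19] → 0x2A007  P=1,RW=1,US=1,PS=0
  L1 @0x2A[22] → 0x2B007  P=1,RW=1,US=1,PS=0
  L2 @0x2B[24] → 0x2D007  P=1,RW=1,US=1,PS=0
  L3 @0x2D[17] → 0x31007  P=1,RW=1,US=1,PS=0
  → PA=0x315AF  (4 entries read)
#3 VA=0x504416005D4 (r,kernel):
  L0 @0x13[10] → 0x34007  P=1,RW=1,US=1,PS=0
  L1 @0x34[17] → 0x35007  P=1,RW=1,US=1,PS=0
  L2 @0x35[11] → 0x37007  P=1,RW=1,US=1,PS=0
  L3 @0x37[0] → 0x3B007  P=1,RW=1,US=1,PS=0
  → PA=0x3B5D4  (4 entries read)
#4 VA=0x60042E12D86 (r,kernel):
  L0 @0x13[12] → 0x3D007  P=1,RW=1,US=1,PS=0
  L1 @0x3D[1] → 0x41007  P=1,RW=1,US=1,PS=0
  L2 @0x41[23] → 0x44007  P=1,RW=1,US=1,PS=0
  L3 @0x44[18] → 0x48007  P=1,RW=1,US=1,PS=0
  → PA=0x48D86  (4 entries read)
#5 VA=0xD854201513B (r,kernel):
  L0 @0x13[27] → 0x49007  P=1,RW=1,US=1,PS=0
  L1 @0x49[21] → 0x4B007  P=1,RW=1,US=1,PS=0
  L2 @0x4B[16] → 0x4C007  P=1,RW=1,US=1,PS=0
  L3 @0x4C[21] → 0x50007  P=1,RW=1,US=1,PS=0
  → PA=0x5013B  (4 entries read)
#6 VA=0x504416005D4 (r,kernel):
  TLB hit vpn=0x50441600 → PA=0x3B5D4
#7 VA=0xE0241A14A1D (r,kernel):
  L0 @0x13[28] → 0x52007  P=1,RW=1,US=1,PS=0
  L1 @0x52[9] → 0x55007  P=1,RW=1,US=1,PS=0
  L2 @0x55[13] → 0x57007  P=1,RW=1,US=1,PS=0
  L3 @0x57[20] → 0x5A007  P=1,RW=1,US=1,PS=0
  → PA=0x5AA1D  (4 entries read)

TLB: [["0x50441600", "0x3B"], ["0x60042E12", "0x48"], ["0xD8542015", "0x50"], ["0xE0241A14", "0x5A"]]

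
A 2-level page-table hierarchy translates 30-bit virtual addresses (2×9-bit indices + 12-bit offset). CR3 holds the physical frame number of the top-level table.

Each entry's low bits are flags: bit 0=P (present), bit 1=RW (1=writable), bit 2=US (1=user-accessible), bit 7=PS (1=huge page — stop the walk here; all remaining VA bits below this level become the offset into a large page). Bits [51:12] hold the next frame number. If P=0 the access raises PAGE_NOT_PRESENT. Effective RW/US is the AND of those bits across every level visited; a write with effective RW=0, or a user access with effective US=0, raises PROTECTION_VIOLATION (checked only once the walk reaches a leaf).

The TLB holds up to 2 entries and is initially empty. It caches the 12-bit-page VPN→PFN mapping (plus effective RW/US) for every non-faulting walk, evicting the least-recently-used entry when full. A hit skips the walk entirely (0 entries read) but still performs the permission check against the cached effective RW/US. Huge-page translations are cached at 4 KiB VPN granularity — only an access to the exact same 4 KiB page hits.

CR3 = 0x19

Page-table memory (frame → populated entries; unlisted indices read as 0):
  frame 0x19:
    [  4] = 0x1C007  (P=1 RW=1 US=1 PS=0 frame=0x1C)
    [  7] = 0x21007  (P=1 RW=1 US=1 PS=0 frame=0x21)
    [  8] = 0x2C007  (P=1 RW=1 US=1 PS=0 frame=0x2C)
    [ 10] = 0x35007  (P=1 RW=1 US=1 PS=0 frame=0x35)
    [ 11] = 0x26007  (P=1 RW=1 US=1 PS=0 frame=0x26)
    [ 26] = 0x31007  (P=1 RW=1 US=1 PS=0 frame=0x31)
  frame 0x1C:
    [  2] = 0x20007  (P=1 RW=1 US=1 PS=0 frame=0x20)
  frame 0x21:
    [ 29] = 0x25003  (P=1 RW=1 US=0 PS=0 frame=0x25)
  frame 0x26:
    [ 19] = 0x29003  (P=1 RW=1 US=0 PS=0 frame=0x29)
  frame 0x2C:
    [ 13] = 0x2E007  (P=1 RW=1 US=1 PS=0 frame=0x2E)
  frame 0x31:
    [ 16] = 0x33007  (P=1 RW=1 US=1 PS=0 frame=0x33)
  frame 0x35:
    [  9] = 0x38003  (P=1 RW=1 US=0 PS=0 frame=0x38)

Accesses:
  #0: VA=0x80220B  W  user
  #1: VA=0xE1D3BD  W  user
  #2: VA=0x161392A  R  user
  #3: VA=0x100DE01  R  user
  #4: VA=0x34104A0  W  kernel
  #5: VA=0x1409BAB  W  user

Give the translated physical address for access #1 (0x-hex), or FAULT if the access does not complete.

Trace:
#0 VA=0x80220B (w,user):
  L0: frame=0x19 idx=4 entry=0x1C007 [P=1 RW=1 US=1 PS=0]
  L1: frame=0x1C idx=2 entry=0x20007 [P=1 RW=1 US=1 PS=0]
  ✓ 0x2020B  — 2 lookups
#1 VA=0xE1D3BD (w,user):
  L0: frame=0x19 idx=7 entry=0x21007 [P=1 RW=1 US=1 PS=0]
  L1: frame=0x21 idx=29 entry=0x25003 [P=1 RW=1 US=0 PS=0]
  → PROTECTION_VIOLATION  (2 entries read)
#2 VA=0x161392A (r,user):
  L0: frame=0x19 idx=11 entry=0x26007 [P=1 RW=1 US=1 PS=0]
  L1: frame=0x26 idx=19 entry=0x29003 [P=1 RW=1 US=0 PS=0]
  → PROTECTION_VIOLATION  (2 entries read)
#3 VA=0x100DE01 (r,user):
  L0: frame=0x19 idx=8 entry=0x2C007 [P=1 RW=1 US=1 PS=0]
  L1: frame=0x2C idx=13 entry=0x2E007 [P=1 RW=1 US=1 PS=0]
  ✓ 0x2EE01  — 2 lookups
#4 VA=0x34104A0 (w,kernel):
  L0: frame=0x19 idx=26 entry=0x31007 [P=1 RW=1 US=1 PS=0]
  L1: frame=0x31 idx=16 entry=0x33007 [P=1 RW=1 US=1 PS=0]
  ✓ 0x334A0  — 2 lookups
#5 VA=0x1409BAB (w,user):
  L0: frame=0x19 idx=10 entry=0x35007 [P=1 RW=1 US=1 PS=0]
  L1: frame=0x35 idx=9 entry=0x38003 [P=1 RW=1 US=0 PS=0]
  → PROTECTION_VIOLATION  (2 entries read)

Access #1 PA: FAULT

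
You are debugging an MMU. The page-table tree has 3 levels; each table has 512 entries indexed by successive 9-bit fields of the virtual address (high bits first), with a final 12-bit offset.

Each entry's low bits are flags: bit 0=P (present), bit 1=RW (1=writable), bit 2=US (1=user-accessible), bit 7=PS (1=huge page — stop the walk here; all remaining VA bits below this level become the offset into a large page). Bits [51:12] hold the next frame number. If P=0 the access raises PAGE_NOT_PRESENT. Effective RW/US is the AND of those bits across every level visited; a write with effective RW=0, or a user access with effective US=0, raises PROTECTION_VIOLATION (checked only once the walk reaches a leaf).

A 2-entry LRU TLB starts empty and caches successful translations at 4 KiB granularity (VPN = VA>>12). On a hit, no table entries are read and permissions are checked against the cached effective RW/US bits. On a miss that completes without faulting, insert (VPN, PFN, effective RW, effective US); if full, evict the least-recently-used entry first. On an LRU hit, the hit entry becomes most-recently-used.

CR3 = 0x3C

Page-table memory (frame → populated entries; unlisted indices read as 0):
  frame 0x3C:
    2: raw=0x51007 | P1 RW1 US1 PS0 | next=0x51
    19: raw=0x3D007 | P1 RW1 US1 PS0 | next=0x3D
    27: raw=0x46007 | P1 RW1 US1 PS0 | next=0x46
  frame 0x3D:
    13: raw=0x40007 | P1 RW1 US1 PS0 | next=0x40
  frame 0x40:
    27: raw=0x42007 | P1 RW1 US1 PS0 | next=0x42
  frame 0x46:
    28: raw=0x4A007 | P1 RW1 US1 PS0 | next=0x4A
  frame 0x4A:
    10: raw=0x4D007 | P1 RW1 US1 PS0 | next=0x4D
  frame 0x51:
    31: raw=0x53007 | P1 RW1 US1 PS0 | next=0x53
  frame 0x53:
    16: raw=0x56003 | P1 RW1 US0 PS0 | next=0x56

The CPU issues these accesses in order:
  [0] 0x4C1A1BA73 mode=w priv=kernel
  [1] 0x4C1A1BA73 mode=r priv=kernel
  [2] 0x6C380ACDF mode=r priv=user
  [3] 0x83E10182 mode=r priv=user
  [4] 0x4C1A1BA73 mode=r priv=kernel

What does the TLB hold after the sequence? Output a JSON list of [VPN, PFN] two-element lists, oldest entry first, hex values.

Trace:
#0 VA=0x4C1A1BA73 (w,kernel):
  L0: frame=0x3C idx=19 entry=0x3D007 [P=1 RW=1 US=1 PS=0]
  L1: frame=0x3D idx=13 entry=0x40007 [P=1 RW=1 US=1 PS=0]
  L2: frame=0x40 idx=27 entry=0x42007 [P=1 RW=1 US=1 PS=0]
  ✓ 0x42A73  — 3 lookups
#1 VA=0x4C1A1BA73 (r,kernel):
  TLB hit vpn=0x4C1A1B → PA=0x42A73
#2 VA=0x6C380ACDF (r,user):
  L0: frame=0x3C idx=27 entry=0x46007 [P=1 RW=1 US=1 PS=0]
  L1: frame=0x46 idx=28 entry=0x4A007 [P=1 RW=1 US=1 PS=0]
  L2: frame=0x4A idx=10 entry=0x4D007 [P=1 RW=1 US=1 PS=0]
  ✓ 0x4DCDF  — 3 lookups
#3 VA=0x83E10182 (r,user):
  L0: frame=0x3C idx=2 entry=0x51007 [P=1 RW=1 US=1 PS=0]
  L1: frame=0x51 idx=31 entry=0x53007 [P=1 RW=1 US=1 PS=0]
  L2: frame=0x53 idx=16 entry=0x56003 [P=1 RW=1 US=0 PS=0]
  ⇒ fault: PROTECTION_VIOLATION  — 3 lookups
#4 VA=0x4C1A1BA73 (r,kernel):
  TLB hit vpn=0x4C1A1B → PA=0x42A73

TLB: [["0x6C380A", "0x4D"], ["0x4C1A1B", "0x42"]]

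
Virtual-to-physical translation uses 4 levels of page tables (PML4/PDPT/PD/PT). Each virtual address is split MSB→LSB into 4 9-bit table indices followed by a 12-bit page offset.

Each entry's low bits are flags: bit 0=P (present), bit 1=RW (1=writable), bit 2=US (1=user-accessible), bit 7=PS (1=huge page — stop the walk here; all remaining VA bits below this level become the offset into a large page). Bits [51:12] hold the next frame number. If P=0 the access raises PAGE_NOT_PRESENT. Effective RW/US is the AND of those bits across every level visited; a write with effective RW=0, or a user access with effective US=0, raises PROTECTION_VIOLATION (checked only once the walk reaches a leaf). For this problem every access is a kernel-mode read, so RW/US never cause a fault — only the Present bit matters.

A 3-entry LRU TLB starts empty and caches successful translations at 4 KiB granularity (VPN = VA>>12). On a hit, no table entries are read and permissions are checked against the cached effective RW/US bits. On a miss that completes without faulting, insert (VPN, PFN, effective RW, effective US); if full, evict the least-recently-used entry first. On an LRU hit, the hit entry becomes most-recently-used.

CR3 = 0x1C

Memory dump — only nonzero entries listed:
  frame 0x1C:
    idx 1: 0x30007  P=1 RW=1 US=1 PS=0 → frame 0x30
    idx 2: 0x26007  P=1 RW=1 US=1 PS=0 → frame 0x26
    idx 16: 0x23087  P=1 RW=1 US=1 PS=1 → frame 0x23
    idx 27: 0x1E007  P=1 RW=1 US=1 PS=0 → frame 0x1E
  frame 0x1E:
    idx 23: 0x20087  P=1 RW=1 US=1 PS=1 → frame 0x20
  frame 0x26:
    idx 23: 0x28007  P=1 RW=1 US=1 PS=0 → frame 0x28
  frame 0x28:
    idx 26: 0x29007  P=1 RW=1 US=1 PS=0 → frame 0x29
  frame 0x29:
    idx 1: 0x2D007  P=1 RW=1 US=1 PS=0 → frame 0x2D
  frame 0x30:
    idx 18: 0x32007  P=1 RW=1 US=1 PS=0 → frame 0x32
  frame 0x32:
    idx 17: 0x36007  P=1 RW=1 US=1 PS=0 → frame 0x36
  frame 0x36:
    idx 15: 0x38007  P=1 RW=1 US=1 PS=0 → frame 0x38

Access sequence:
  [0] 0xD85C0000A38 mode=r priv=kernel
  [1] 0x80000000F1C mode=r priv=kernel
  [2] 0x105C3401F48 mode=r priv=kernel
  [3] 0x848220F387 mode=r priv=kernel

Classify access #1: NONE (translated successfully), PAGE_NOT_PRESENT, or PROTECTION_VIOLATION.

Walk each access:
#0 VA=0xD85C0000A38 (r,kernel):
  L0: frame=0x1C idx=27 entry=0x1E007 [P=1 RW=1 US=1 PS=0]
  L1: frame=0x1E idx=23 entry=0x20087 [P=1 RW=1 US=1 PS=1]
  → PA=0x20A38 (huge @L1)  (2 entries read)
#1 VA=0x80000000F1C (r,kernel):
  L0: frame=0x1C idx=16 entry=0x23087 [P=1 RW=1 US=1 PS=1]
  → PA=0x23F1C (huge @L0)  (1 entries read)
#2 VA=0x105C3401F48 (r,kernel):
  L0: frame=0x1C idx=2 entry=0x26007 [P=1 RW=1 US=1 PS=0]
  L1: frame=0x26 idx=23 entry=0x28007 [P=1 RW=1 US=1 PS=0]
  L2: frame=0x28 idx=26 entry=0x29007 [P=1 RW=1 US=1 PS=0]
  L3: frame=0x29 idx=1 entry=0x2D007 [P=1 RW=1 US=1 PS=0]
  → PA=0x2DF48  (4 entries read)
#3 VA=0x848220F387 (r,kernel):
  L0: frame=0x1C idx=1 entry=0x30007 [P=1 RW=1 US=1 PS=0]
  L1: frame=0x30 idx=18 entry=0x32007 [P=1 RW=1 US=1 PS=0]
  L2: frame=0x32 idx=17 entry=0x36007 [P=1 RW=1 US=1 PS=0]
  L3: frame=0x36 idx=15 entry=0x38007 [P=1 RW=1 US=1 PS=0]
  → PA=0x38387  (4 entries read)

Access #1 fault: NONE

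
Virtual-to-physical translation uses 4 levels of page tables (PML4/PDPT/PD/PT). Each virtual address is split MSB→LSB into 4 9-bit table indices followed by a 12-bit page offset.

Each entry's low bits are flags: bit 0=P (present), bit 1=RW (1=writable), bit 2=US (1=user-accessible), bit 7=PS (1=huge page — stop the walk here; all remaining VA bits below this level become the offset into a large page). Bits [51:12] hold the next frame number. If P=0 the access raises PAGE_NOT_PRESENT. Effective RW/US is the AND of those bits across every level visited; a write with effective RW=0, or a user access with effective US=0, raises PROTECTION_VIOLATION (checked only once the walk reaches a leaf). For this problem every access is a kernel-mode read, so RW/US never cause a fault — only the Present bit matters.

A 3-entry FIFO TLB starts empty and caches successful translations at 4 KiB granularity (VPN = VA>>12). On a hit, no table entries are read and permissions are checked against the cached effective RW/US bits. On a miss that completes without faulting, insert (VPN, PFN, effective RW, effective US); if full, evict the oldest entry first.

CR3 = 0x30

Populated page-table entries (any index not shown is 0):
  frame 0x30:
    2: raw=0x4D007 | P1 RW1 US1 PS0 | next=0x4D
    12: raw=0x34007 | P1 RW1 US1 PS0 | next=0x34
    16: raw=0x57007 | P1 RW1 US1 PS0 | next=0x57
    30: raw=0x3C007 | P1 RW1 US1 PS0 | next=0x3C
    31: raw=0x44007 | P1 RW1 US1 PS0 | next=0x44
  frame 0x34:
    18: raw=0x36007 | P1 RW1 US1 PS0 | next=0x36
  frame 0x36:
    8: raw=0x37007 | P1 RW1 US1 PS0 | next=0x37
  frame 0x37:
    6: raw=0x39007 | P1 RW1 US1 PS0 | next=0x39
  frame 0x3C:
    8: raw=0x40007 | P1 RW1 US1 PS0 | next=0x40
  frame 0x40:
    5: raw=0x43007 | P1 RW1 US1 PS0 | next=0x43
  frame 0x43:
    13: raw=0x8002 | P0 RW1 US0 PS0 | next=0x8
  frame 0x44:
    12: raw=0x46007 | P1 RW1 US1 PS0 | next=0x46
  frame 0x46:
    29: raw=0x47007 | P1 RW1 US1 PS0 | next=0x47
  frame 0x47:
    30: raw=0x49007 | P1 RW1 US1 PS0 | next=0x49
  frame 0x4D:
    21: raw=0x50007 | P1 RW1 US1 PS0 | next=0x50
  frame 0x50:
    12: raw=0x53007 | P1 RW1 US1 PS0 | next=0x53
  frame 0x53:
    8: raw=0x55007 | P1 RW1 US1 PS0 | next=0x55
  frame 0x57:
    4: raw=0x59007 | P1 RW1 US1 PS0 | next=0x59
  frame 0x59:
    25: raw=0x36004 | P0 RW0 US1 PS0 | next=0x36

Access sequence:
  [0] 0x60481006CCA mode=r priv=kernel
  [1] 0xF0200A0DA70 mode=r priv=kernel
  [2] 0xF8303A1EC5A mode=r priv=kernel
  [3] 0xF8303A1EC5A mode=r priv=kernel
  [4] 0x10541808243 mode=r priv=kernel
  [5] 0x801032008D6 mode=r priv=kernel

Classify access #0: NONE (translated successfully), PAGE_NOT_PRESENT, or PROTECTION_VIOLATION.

Trace:
#0 VA=0x60481006CCA (r,kernel):
  L0: frame=0x30 idx=12 entry=0x34007 [P=1 RW=1 US=1 PS=0]
  L1: frame=0x34 idx=18 entry=0x36007 [P=1 RW=1 US=1 PS=0]
  L2: frame=0x36 idx=8 entry=0x37007 [P=1 RW=1 US=1 PS=0]
  L3: frame=0x37 idx=6 entry=0x39007 [P=1 RW=1 US=1 PS=0]
  ✓ 0x39CCA  — 4 lookups
#1 VA=0xF0200A0DA70 (r,kernel):
  L0: frame=0x30 idx=30 entry=0x3C007 [P=1 RW=1 US=1 PS=0]
  L1: frame=0x3C idx=8 entry=0x40007 [P=1 RW=1 US=1 PS=0]
  L2: frame=0x40 idx=5 entry=0x43007 [P=1 RW=1 US=1 PS=0]
  L3: frame=0x43 idx=13 entry=0x8002 [P=0 RW=1 US=0 PS=0]
  → PAGE_NOT_PRESENT  (4 entries read)
#2 VA=0xF8303A1EC5A (r,kernel):
  L0: frame=0x30 idx=31 entry=0x44007 [P=1 RW=1 US=1 PS=0]
  L1: frame=0x44 idx=12 entry=0x46007 [P=1 RW=1 US=1 PS=0]
  L2: frame=0x46 idx=29 entry=0x47007 [P=1 RW=1 US=1 PS=0]
  L3: frame=0x47 idx=30 entry=0x49007 [P=1 RW=1 US=1 PS=0]
  ✓ 0x49C5A  — 4 lookups
#3 VA=0xF8303A1EC5A (r,kernel):
  TLB hit vpn=0xF8303A1E → PA=0x49C5A
#4 VA=0x10541808243 (r,kernel):
  L0: frame=0x30 idx=2 entry=0x4D007 [P=1 RW=1 US=1 PS=0]
  L1: frame=0x4D idx=21 entry=0x50007 [P=1 RW=1 US=1 PS=0]
  L2: frame=0x50 idx=12 entry=0x53007 [P=1 RW=1 US=1 PS=0]
  L3: frame=0x53 idx=8 entry=0x55007 [P=1 RW=1 US=1 PS=0]
  ✓ 0x55243  — 4 lookups
#5 VA=0x801032008D6 (r,kernel):
  L0: frame=0x30 idx=16 entry=0x57007 [P=1 RW=1 US=1 PS=0]
  L1: frame=0x57 idx=4 entry=0x59007 [P=1 RW=1 US=1 PS=0]
  L2: frame=0x59 idx=25 entry=0x36004 [P=0 RW=0 US=1 PS=0]
  → PAGE_NOT_PRESENT  (3 entries read)

Access #0 fault: NONE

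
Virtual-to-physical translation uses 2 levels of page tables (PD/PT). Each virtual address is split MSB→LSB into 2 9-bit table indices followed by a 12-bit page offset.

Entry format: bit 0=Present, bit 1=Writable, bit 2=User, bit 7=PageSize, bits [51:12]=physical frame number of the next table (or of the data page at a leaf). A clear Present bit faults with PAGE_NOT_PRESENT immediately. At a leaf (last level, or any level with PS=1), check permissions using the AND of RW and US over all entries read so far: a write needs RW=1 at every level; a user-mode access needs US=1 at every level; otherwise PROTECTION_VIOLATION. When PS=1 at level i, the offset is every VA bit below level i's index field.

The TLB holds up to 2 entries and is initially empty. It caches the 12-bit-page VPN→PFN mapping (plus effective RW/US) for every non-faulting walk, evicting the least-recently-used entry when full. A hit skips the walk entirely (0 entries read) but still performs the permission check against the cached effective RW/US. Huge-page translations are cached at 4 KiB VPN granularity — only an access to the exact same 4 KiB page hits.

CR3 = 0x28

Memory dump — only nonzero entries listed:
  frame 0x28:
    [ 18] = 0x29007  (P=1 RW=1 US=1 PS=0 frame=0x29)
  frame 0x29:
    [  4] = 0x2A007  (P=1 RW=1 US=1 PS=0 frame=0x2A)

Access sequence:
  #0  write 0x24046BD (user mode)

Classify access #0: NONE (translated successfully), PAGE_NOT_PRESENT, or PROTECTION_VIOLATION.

Per-access translation:
#0 VA=0x24046BD (w,user):
  L0: frame=0x28 idx=18 entry=0x29007 [P=1 RW=1 US=1 PS=0]
  L1: frame=0x29 idx=4 entry=0x2A007 [P=1 RW=1 US=1 PS=0]
  → PA=0x2A6BD  (2 entries read)

Access #0 fault: NONE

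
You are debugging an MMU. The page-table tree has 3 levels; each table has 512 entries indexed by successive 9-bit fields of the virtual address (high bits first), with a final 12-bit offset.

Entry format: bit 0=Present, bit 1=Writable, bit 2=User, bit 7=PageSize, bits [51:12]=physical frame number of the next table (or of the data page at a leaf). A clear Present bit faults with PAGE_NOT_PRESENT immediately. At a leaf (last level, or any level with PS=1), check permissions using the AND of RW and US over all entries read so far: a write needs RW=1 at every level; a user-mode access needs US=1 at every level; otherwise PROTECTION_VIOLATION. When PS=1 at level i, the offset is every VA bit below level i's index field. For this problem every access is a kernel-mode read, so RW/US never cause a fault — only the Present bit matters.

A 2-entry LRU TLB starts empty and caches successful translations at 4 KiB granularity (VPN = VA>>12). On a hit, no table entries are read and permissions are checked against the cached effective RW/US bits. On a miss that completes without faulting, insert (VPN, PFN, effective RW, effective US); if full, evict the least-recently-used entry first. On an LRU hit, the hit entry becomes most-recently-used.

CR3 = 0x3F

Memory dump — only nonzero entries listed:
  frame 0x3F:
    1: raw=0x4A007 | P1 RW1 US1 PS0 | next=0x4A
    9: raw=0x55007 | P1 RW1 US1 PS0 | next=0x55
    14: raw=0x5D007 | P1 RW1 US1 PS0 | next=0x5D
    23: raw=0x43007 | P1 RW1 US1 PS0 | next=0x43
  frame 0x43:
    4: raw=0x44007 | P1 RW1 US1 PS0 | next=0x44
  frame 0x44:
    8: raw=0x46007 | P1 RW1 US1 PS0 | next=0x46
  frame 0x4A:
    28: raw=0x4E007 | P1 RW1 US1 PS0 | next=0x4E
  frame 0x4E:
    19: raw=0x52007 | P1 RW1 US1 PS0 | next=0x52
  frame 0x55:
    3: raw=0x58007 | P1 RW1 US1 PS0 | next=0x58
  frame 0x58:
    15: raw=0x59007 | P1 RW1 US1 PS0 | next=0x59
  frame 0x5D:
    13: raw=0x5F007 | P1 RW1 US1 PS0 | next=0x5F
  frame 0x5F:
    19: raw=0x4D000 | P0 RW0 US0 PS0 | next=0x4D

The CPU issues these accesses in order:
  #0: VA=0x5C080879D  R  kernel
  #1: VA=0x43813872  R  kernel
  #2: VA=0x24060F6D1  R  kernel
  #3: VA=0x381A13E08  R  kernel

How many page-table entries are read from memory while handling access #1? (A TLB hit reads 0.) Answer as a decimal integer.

Trace:
#0 VA=0x5C080879D (r,kernel):
  lvl0: tbl 0x3F, slot 23 ⇒ 0x43007 (P1/RW1/US1/PS0)
  lvl1: tbl 0x43, slot 4 ⇒ 0x44007 (P1/RW1/US1/PS0)
  lvl2: tbl 0x44, slot 8 ⇒ 0x46007 (P1/RW1/US1/PS0)
  ⇒ phys 0x4679D  [3 reads]
#1 VA=0x43813872 (r,kernel):
  lvl0: tbl 0x3F, slot 1 ⇒ 0x4A007 (P1/RW1/US1/PS0)
  lvl1: tbl 0x4A, slot 28 ⇒ 0x4E007 (P1/RW1/US1/PS0)
  lvl2: tbl 0x4E, slot 19 ⇒ 0x52007 (P1/RW1/US1/PS0)
  ⇒ phys 0x52872  [3 reads]
#2 VA=0x24060F6D1 (r,kernel):
  lvl0: tbl 0x3F, slot 9 ⇒ 0x55007 (P1/RW1/US1/PS0)
  lvl1: tbl 0x55, slot 3 ⇒ 0x58007 (P1/RW1/US1/PS0)
  lvl2: tbl 0x58, slot 15 ⇒ 0x59007 (P1/RW1/US1/PS0)
  ⇒ phys 0x596D1  [3 reads]
#3 VA=0x381A13E08 (r,kernel):
  lvl0: tbl 0x3F, slot 14 ⇒ 0x5D007 (P1/RW1/US1/PS0)
  lvl1: tbl 0x5D, slot 13 ⇒ 0x5F007 (P1/RW1/US1/PS0)
  lvl2: tbl 0x5F, slot 19 ⇒ 0x4D000 (P0/RW0/US0/PS0)
  → PAGE_NOT_PRESENT  (3 entries read)

Entries read for #1: 3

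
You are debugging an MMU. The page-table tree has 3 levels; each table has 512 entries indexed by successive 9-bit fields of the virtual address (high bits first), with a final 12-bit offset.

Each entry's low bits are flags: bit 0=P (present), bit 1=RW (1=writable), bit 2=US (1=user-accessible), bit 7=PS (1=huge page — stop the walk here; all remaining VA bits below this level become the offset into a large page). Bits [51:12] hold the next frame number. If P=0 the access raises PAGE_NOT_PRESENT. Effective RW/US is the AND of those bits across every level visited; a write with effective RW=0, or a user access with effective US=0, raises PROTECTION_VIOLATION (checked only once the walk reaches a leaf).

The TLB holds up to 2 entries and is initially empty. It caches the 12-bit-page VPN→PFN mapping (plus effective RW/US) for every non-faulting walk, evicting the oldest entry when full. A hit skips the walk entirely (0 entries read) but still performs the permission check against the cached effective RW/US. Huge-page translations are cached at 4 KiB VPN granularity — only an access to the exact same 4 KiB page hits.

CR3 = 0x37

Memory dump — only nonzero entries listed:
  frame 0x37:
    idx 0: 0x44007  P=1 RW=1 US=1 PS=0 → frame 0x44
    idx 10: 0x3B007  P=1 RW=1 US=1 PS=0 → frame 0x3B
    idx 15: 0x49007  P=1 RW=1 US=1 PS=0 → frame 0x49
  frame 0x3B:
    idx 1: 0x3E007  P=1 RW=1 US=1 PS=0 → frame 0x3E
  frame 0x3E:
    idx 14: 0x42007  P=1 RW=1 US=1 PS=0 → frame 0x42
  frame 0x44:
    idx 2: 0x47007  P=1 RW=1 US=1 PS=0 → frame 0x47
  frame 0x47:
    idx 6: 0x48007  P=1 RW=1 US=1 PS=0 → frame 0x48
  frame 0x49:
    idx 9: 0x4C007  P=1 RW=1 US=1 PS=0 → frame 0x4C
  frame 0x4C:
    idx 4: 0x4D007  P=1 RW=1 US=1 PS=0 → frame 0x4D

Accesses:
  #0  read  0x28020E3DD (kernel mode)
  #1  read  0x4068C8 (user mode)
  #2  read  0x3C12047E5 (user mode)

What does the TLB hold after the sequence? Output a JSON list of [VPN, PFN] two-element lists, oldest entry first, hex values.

Per-access translation:
#0 VA=0x28020E3DD (r,kernel):
  L0 @0x37[10] → 0x3B007  P=1,RW=1,US=1,PS=0
  L1 @0x3B[1] → 0x3E007  P=1,RW=1,US=1,PS=0
  L2 @0x3E[14] → 0x42007  P=1,RW=1,US=1,PS=0
  ⇒ phys 0x423DD  [3 reads]
#1 VA=0x4068C8 (r,user):
  L0 @0x37[0] → 0x44007  P=1,RW=1,US=1,PS=0
  L1 @0x44[2] → 0x47007  P=1,RW=1,US=1,PS=0
  L2 @0x47[6] → 0x48007  P=1,RW=1,US=1,PS=0
  ⇒ phys 0x488C8  [3 reads]
#2 VA=0x3C12047E5 (r,user):
  L0 @0x37[15] → 0x49007  P=1,RW=1,US=1,PS=0
  L1 @0x49[9] → 0x4C007  P=1,RW=1,US=1,PS=0
  L2 @0x4C[4] → 0x4D007  P=1,RW=1,US=1,PS=0
  ⇒ phys 0x4D7E5  [3 reads]

TLB: [["0x406", "0x48"], ["0x3C1204", "0x4D"]]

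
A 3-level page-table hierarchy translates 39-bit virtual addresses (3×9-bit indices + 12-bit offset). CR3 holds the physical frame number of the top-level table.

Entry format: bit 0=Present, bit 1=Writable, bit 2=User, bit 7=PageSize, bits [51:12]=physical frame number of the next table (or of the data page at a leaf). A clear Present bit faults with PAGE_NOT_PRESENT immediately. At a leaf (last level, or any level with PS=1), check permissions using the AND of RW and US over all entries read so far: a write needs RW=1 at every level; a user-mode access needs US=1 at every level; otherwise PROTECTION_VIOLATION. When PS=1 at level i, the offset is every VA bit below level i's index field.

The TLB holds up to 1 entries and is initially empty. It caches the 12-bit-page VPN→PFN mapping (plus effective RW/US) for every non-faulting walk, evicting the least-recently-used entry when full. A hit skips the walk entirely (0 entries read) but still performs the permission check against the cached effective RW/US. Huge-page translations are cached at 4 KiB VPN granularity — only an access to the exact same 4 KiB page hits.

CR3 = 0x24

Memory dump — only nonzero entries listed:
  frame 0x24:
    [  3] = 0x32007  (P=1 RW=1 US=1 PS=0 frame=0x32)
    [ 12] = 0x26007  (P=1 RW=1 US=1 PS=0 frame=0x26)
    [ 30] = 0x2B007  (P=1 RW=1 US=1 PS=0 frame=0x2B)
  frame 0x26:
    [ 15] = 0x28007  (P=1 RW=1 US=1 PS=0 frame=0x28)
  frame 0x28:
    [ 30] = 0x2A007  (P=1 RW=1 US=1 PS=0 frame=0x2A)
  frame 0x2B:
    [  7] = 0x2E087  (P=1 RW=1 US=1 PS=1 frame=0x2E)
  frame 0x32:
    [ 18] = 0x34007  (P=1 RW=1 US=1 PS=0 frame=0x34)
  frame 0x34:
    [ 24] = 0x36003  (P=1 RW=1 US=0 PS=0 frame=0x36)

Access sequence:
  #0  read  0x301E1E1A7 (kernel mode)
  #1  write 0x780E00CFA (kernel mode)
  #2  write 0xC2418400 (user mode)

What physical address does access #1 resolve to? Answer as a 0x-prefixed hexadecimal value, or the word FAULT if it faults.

Trace:
#0 VA=0x301E1E1A7 (r,kernel):
  lvl0: tbl 0x24, slot 12 ⇒ 0x26007 (P1/RW1/US1/PS0)
  lvl1: tbl 0x26, slot 15 ⇒ 0x28007 (P1/RW1/US1/PS0)
  lvl2: tbl 0x28, slot 30 ⇒ 0x2A007 (P1/RW1/US1/PS0)
  → PA=0x2A1A7  (3 entries read)
#1 VA=0x780E00CFA (w,kernel):
  lvl0: tbl 0x24, slot 30 ⇒ 0x2B007 (P1/RW1/US1/PS0)
  lvl1: tbl 0x2B, slot 7 ⇒ 0x2E087 (P1/RW1/US1/PS1)
  → PA=0x2ECFA (huge @L1)  (2 entries read)
#2 VA=0xC2418400 (w,user):
  lvl0: tbl 0x24, slot 3 ⇒ 0x32007 (P1/RW1/US1/PS0)
  lvl1: tbl 0x32, slot 18 ⇒ 0x34007 (P1/RW1/US1/PS0)
  lvl2: tbl 0x34, slot 24 ⇒ 0x36003 (P1/RW1/US0/PS0)
  ⇒ fault: PROTECTION_VIOLATION  — 3 lookups

Access #1 PA: 0x2ECFA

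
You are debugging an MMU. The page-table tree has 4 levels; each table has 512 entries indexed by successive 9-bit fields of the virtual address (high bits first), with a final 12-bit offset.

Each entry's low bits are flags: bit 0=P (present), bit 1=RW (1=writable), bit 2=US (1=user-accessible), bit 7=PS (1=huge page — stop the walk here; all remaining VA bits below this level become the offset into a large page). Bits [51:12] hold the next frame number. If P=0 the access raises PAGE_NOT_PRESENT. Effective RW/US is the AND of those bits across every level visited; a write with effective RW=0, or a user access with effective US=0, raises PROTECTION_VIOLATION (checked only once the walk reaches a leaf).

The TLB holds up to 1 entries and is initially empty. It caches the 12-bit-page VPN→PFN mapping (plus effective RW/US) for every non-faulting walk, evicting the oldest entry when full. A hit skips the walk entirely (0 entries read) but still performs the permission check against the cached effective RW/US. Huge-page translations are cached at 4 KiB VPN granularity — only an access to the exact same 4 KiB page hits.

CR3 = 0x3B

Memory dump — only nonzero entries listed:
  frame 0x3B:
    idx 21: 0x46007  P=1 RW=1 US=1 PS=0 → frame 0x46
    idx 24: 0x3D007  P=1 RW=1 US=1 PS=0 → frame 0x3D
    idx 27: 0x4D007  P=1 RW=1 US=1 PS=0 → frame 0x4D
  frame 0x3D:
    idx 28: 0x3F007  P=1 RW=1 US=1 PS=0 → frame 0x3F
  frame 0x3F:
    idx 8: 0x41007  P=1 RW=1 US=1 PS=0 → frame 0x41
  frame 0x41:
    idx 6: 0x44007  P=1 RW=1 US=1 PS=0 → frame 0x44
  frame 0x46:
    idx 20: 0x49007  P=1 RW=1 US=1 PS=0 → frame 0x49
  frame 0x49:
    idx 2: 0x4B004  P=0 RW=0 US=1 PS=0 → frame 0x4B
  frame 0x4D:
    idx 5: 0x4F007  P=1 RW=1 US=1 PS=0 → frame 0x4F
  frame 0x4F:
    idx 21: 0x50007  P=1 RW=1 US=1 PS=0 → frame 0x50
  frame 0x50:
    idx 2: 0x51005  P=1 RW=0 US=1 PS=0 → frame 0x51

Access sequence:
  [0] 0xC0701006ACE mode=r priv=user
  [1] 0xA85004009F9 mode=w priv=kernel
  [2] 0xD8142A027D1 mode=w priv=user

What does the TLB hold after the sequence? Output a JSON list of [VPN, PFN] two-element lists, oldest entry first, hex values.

Per-access translation:
#0 VA=0xC0701006ACE (r,user):
  L0: frame=0x3B idx=24 entry=0x3D007 [P=1 RW=1 US=1 PS=0]
  L1: frame=0x3D idx=28 entry=0x3F007 [P=1 RW=1 US=1 PS=0]
  L2: frame=0x3F idx=8 entry=0x41007 [P=1 RW=1 US=1 PS=0]
  L3: frame=0x41 idx=6 entry=0x44007 [P=1 RW=1 US=1 PS=0]
  ⇒ phys 0x44ACE  [4 reads]
#1 VA=0xA85004009F9 (w,kernel):
  L0: frame=0x3B idx=21 entry=0x46007 [P=1 RW=1 US=1 PS=0]
  L1: frame=0x46 idx=20 entry=0x49007 [P=1 RW=1 US=1 PS=0]
  L2: frame=0x49 idx=2 entry=0x4B004 [P=0 RW=0 US=1 PS=0]
  → PAGE_NOT_PRESENT  (3 entries read)
#2 VA=0xD8142A027D1 (w,user):
  L0: frame=0x3B idx=27 entry=0x4D007 [P=1 RW=1 US=1 PS=0]
  L1: frame=0x4D idx=5 entry=0x4F007 [P=1 RW=1 US=1 PS=0]
  L2: frame=0x4F idx=21 entry=0x50007 [P=1 RW=1 US=1 PS=0]
  L3: frame=0x50 idx=2 entry=0x51005 [P=1 RW=0 US=1 PS=0]
  → PROTECTION_VIOLATION  (4 entries read)

TLB: [["0xC0701006", "0x44"]]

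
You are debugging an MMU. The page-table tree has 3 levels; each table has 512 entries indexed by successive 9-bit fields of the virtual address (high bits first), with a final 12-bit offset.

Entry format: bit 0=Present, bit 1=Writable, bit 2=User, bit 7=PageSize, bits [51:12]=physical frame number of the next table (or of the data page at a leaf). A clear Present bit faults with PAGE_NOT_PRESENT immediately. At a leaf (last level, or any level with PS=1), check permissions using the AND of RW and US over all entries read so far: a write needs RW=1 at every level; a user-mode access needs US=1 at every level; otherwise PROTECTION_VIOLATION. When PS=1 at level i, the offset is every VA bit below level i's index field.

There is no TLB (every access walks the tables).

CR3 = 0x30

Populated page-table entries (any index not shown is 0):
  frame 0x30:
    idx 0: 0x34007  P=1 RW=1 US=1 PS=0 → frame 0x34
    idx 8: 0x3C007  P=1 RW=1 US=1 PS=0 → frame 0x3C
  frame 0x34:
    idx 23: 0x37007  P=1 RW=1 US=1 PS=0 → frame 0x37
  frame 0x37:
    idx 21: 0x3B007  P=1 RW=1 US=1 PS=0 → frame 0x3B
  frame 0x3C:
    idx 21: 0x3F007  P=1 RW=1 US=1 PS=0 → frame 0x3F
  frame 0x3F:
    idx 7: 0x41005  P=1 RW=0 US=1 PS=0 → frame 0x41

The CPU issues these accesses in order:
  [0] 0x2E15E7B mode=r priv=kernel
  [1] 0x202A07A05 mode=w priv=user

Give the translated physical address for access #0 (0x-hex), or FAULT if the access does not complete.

Trace:
#0 VA=0x2E15E7B (r,kernel):
  lvl0: tbl 0x30, slot 0 ⇒ 0x34007 (P1/RW1/US1/PS0)
  lvl1: tbl 0x34, slot 23 ⇒ 0x37007 (P1/RW1/US1/PS0)
  lvl2: tbl 0x37, slot 21 ⇒ 0x3B007 (P1/RW1/US1/PS0)
  ⇒ phys 0x3BE7B  [3 reads]
#1 VA=0x202A07A05 (w,user):
  lvl0: tbl 0x30, slot 8 ⇒ 0x3C007 (P1/RW1/US1/PS0)
  lvl1: tbl 0x3C, slot 21 ⇒ 0x3F007 (P1/RW1/US1/PS0)
  lvl2: tbl 0x3F, slot 7 ⇒ 0x41005 (P1/RW0/US1/PS0)
  ✗ PROTECTION_VIOLATION  [3 reads]

Access #0 PA: 0x3BE7B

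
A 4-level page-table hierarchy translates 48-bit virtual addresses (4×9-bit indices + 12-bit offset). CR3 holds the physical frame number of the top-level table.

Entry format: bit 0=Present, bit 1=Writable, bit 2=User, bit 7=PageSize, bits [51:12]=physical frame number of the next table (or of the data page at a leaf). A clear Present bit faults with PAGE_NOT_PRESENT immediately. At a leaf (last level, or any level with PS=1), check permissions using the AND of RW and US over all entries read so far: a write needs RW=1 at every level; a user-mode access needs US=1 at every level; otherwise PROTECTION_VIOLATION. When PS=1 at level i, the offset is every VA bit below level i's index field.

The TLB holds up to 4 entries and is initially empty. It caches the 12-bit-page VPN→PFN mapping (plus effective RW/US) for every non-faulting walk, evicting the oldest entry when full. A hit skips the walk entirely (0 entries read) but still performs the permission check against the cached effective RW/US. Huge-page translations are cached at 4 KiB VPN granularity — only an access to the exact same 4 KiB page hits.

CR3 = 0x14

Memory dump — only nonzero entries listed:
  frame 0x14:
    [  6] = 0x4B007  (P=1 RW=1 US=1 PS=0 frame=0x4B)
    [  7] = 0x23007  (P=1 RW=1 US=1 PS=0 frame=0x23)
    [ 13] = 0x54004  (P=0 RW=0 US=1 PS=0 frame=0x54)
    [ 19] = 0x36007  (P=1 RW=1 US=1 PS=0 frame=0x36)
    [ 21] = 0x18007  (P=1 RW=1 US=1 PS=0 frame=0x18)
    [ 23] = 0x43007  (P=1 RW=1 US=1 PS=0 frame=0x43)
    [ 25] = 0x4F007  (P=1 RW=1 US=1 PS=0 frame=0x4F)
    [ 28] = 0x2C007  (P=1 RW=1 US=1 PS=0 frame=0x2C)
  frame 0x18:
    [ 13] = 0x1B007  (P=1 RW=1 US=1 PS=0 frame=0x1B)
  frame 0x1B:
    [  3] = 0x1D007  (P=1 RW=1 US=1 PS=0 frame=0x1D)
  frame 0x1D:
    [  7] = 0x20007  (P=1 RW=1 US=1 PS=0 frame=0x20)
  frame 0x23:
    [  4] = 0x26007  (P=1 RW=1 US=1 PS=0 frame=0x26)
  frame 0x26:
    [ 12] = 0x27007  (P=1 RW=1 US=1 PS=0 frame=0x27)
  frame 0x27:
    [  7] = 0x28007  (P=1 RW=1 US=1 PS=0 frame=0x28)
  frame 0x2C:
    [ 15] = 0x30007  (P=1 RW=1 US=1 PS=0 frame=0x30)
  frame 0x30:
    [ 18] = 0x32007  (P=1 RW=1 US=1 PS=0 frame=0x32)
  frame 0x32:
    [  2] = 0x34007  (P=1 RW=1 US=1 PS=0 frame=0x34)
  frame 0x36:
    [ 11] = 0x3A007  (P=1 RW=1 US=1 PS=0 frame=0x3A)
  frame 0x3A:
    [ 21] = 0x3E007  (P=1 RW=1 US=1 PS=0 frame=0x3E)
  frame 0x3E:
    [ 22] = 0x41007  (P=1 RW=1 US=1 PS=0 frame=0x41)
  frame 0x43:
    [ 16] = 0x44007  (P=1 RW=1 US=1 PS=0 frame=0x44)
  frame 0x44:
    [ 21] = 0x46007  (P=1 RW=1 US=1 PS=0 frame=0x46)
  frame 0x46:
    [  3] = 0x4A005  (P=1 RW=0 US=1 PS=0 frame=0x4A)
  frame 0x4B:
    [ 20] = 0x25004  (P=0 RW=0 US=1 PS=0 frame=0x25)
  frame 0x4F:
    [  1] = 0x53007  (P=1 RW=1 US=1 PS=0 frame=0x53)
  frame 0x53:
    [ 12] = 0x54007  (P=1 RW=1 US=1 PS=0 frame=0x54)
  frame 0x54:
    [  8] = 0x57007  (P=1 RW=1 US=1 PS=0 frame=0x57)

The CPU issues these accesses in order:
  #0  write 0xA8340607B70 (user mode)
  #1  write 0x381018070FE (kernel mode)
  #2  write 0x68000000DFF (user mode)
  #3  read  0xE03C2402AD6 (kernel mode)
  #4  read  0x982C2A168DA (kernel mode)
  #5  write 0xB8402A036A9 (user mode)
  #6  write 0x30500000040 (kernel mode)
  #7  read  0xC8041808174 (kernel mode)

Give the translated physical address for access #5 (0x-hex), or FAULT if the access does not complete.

Trace:
#0 VA=0xA8340607B70 (w,user):
  L0: frame=0x14 idx=21 entry=0x18007 [P=1 RW=1 US=1 PS=0]
  L1: frame=0x18 idx=13 entry=0x1B007 [P=1 RW=1 US=1 PS=0]
  L2: frame=0x1B idx=3 entry=0x1D007 [P=1 RW=1 US=1 PS=0]
  L3: frame=0x1D idx=7 entry=0x20007 [P=1 RW=1 US=1 PS=0]
  ⇒ phys 0x20B70  [4 reads]
#1 VA=0x381018070FE (w,kernel):
  L0: frame=0x14 idx=7 entry=0x23007 [P=1 RW=1 US=1 PS=0]
  L1: frame=0x23 idx=4 entry=0x26007 [P=1 RW=1 US=1 PS=0]
  L2: frame=0x26 idx=12 entry=0x27007 [P=1 RW=1 US=1 PS=0]
  L3: frame=0x27 idx=7 entry=0x28007 [P=1 RW=1 US=1 PS=0]
  ⇒ phys 0x280FE  [4 reads]
#2 VA=0x68000000DFF (w,user):
  L0: frame=0x14 idx=13 entry=0x54004 [P=0 RW=0 US=1 PS=0]
  ✗ PAGE_NOT_PRESENT  [1 reads]
#3 VA=0xE03C2402AD6 (r,kernel):
  L0: frame=0x14 idx=28 entry=0x2C007 [P=1 RW=1 US=1 PS=0]
  L1: frame=0x2C idx=15 entry=0x30007 [P=1 RW=1 US=1 PS=0]
  L2: frame=0x30 idx=18 entry=0x32007 [P=1 RW=1 US=1 PS=0]
  L3: frame=0x32 idx=2 entry=0x34007 [P=1 RW=1 US=1 PS=0]
  ⇒ phys 0x34AD6  [4 reads]
#4 VA=0x982C2A168DA (r,kernel):
  L0: frame=0x14 idx=19 entry=0x36007 [P=1 RW=1 US=1 PS=0]
  L1: frame=0x36 idx=11 entry=0x3A007 [P=1 RW=1 US=1 PS=0]
  L2: frame=0x3A idx=21 entry=0x3E007 [P=1 RW=1 US=1 PS=0]
  L3: frame=0x3E idx=22 entry=0x41007 [P=1 RW=1 US=1 PS=0]
  ⇒ phys 0x418DA  [4 reads]
#5 VA=0xB8402A036A9 (w,user):
  L0: frame=0x14 idx=23 entry=0x43007 [P=1 RW=1 US=1 PS=0]
  L1: frame=0x43 idx=16 entry=0x44007 [P=1 RW=1 US=1 PS=0]
  L2: frame=0x44 idx=21 entry=0x46007 [P=1 RW=1 US=1 PS=0]
  L3: frame=0x46 idx=3 entry=0x4A005 [P=1 RW=0 US=1 PS=0]
  ✗ PROTECTION_VIOLATION  [4 reads]
#6 VA=0x30500000040 (w,kernel):
  L0: frame=0x14 idx=6 entry=0x4B007 [P=1 RW=1 US=1 PS=0]
  L1: frame=0x4B idx=20 entry=0x25004 [P=0 RW=0 US=1 PS=0]
  ✗ PAGE_NOT_PRESENT  [2 reads]
#7 VA=0xC8041808174 (r,kernel):
  L0: frame=0x14 idx=25 entry=0x4F007 [P=1 RW=1 US=1 PS=0]
  L1: frame=0x4F idx=1 entry=0x53007 [P=1 RW=1 US=1 PS=0]
  L2: frame=0x53 idx=12 entry=0x54007 [P=1 RW=1 US=1 PS=0]
  L3: frame=0x54 idx=8 entry=0x57007 [P=1 RW=1 US=1 PS=0]
  ⇒ phys 0x57174  [4 reads]

Access #5 PA: FAULT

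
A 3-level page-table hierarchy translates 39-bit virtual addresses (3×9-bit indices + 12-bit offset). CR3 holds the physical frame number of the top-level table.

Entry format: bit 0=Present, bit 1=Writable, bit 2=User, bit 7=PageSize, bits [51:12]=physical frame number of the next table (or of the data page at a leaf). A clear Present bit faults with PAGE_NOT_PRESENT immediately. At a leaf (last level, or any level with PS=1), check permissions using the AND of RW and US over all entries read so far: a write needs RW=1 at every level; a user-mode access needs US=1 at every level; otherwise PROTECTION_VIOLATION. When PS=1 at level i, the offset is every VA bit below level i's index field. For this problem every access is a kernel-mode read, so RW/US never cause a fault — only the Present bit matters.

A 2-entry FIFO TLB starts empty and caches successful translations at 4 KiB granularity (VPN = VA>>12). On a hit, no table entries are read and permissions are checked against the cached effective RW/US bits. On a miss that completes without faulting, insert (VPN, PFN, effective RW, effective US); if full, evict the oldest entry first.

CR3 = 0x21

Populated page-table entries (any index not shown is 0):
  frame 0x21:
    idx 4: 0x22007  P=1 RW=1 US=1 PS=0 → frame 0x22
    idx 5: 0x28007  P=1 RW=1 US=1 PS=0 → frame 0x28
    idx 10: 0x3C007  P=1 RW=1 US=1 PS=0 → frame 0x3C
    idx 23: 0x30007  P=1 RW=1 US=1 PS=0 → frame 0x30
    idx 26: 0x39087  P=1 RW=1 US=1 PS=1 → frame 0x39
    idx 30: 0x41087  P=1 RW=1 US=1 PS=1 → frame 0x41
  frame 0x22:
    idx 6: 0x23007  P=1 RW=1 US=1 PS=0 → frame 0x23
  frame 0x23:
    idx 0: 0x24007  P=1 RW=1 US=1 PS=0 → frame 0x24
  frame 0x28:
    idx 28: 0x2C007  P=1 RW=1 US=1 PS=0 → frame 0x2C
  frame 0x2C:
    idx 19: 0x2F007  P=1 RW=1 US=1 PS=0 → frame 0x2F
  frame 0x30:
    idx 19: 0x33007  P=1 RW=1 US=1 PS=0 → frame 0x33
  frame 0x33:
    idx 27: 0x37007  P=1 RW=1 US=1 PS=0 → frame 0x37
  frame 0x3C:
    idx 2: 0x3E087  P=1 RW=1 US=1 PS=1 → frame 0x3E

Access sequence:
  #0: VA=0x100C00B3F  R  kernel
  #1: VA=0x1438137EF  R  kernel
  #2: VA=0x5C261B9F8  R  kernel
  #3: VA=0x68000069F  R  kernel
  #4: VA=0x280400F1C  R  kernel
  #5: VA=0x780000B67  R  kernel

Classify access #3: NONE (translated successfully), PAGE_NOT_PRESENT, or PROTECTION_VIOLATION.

Walk each access:
#0 VA=0x100C00B3F (r,kernel):
  lvl0: tbl 0x21, slot 4 ⇒ 0x22007 (P1/RW1/US1/PS0)
  lvl1: tbl 0x22, slot 6 ⇒ 0x23007 (P1/RW1/US1/PS0)
  lvl2: tbl 0x23, slot 0 ⇒ 0x24007 (P1/RW1/US1/PS0)
  ⇒ phys 0x24B3F  [3 reads]
#1 VA=0x1438137EF (r,kernel):
  lvl0: tbl 0x21, slot 5 ⇒ 0x28007 (P1/RW1/US1/PS0)
  lvl1: tbl 0x28, slot 28 ⇒ 0x2C007 (P1/RW1/US1/PS0)
  lvl2: tbl 0x2C, slot 19 ⇒ 0x2F007 (P1/RW1/US1/PS0)
  ⇒ phys 0x2F7EF  [3 reads]
#2 VA=0x5C261B9F8 (r,kernel):
  lvl0: tbl 0x21, slot 23 ⇒ 0x30007 (P1/RW1/US1/PS0)
  lvl1: tbl 0x30, slot 19 ⇒ 0x33007 (P1/RW1/US1/PS0)
  lvl2: tbl 0x33, slot 27 ⇒ 0x37007 (P1/RW1/US1/PS0)
  ⇒ phys 0x379F8  [3 reads]
#3 VA=0x68000069F (r,kernel):
  lvl0: tbl 0x21, slot 26 ⇒ 0x39087 (P1/RW1/US1/PS1)
  ⇒ phys 0x3969F (huge @L0)  [1 reads]
#4 VA=0x280400F1C (r,kernel):
  lvl0: tbl 0x21, slot 10 ⇒ 0x3C007 (P1/RW1/US1/PS0)
  lvl1: tbl 0x3C, slot 2 ⇒ 0x3E087 (P1/RW1/US1/PS1)
  ⇒ phys 0x3EF1C (huge @L1)  [2 reads]
#5 VA=0x780000B67 (r,kernel):
  lvl0: tbl 0x21, slot 30 ⇒ 0x41087 (P1/RW1/US1/PS1)
  ⇒ phys 0x41B67 (huge @L0)  [1 reads]

Access #3 fault: NONE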